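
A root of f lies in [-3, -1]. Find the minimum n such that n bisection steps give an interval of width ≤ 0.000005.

19

Width after n steps is 2/2^n. Need 2^n ≥ 2/0.000005 = 400000.
2^18 = 262144 < 400000 ≤ 2^19 = 524288, so n = 19.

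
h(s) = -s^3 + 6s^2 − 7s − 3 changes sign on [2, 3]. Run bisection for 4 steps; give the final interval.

[2.1875, 2.25]

midpoint 2.5: h = 1.375 > 0 → [2, 2.5]
midpoint 2.25: h = 0.234375 > 0 → [2, 2.25]
midpoint 2.125: h = -0.376953 < 0 → [2.125, 2.25]
midpoint 2.1875: h = -0.0691 < 0 → [2.1875, 2.25]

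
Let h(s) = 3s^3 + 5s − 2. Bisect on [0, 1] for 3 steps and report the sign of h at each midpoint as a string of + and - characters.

+-+

midpoint 0.5: h = 0.875 > 0 → [0, 0.5]
midpoint 0.25: h = -0.703125 < 0 → [0.25, 0.5]
midpoint 0.375: h = 0.033203 > 0 → [0.25, 0.375]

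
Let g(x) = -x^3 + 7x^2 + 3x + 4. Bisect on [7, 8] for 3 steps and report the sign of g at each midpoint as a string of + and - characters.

g(7.5) = -1.625 < 0, so the root lies in [7, 7.5]
g(7.25) = 12.609375 > 0, so the root lies in [7.25, 7.5]
g(7.375) = 5.728516 > 0, so the root lies in [7.375, 7.5]

-++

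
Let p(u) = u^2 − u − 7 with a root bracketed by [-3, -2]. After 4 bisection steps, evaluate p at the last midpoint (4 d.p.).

midpoint -2.5: p = 1.75 > 0 → [-2.5, -2]
midpoint -2.25: p = 0.3125 > 0 → [-2.25, -2]
midpoint -2.125: p = -0.359375 < 0 → [-2.25, -2.125]
midpoint -2.1875: p = -0.0273 < 0 → [-2.25, -2.1875]

-0.0273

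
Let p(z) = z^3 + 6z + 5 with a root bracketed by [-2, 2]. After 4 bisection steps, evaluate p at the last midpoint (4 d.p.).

0.0781

z = 0 gives p = 5, positive; keep [-2, 0]
z = -1 gives p = -2, negative; keep [-1, 0]
z = -0.5 gives p = 1.875, positive; keep [-1, -0.5]
z = -0.75 gives p = 0.0781, positive; keep [-1, -0.75]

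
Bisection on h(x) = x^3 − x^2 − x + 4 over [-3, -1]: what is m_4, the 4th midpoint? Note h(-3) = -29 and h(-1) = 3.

-1.375

x = -2 gives h = -6, negative; keep [-2, -1]
x = -1.5 gives h = -0.125, negative; keep [-1.5, -1]
x = -1.25 gives h = 1.734375, positive; keep [-1.5, -1.25]
x = -1.375 gives h = 0.8848, positive; keep [-1.5, -1.375]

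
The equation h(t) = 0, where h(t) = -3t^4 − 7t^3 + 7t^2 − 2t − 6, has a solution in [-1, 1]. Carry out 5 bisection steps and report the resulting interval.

h(0) = -6 < 0, so the root lies in [-1, 0]
h(-0.5) = -2.5625 < 0, so the root lies in [-1, -0.5]
h(-0.75) = 1.441406 > 0, so the root lies in [-0.75, -0.5]
h(-0.625) = -0.7644 < 0, so the root lies in [-0.75, -0.625]
h(-0.6875) = 0.288 > 0, so the root lies in [-0.6875, -0.625]

[-0.6875, -0.625]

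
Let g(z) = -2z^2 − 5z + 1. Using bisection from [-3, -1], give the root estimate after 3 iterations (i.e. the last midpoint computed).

g(-2) = 3 > 0, so the root lies in [-3, -2]
g(-2.5) = 1 > 0, so the root lies in [-3, -2.5]
g(-2.75) = -0.375 < 0, so the root lies in [-2.75, -2.5]

-2.75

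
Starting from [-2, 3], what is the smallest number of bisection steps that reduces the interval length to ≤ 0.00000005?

27

Width after n steps is 5/2^n. Need 2^n ≥ 5/0.00000005 = 100000000.
2^26 = 67108864 < 100000000 ≤ 2^27 = 134217728, so n = 27.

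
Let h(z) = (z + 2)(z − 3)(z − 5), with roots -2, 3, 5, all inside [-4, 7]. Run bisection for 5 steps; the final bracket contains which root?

-2

m = 1.5, h(m) = 18.375 (+); new bracket [-4, 1.5]
m = -1.25, h(m) = 19.921875 (+); new bracket [-4, -1.25]
m = -2.625, h(m) = -26.806641 (−); new bracket [-2.625, -1.25]
m = -1.9375, h(m) = 2.1409 (+); new bracket [-2.625, -1.9375]
m = -2.28125, h(m) = -10.8152 (−); new bracket [-2.28125, -1.9375]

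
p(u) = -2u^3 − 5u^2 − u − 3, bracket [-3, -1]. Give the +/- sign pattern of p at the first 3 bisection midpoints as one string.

midpoint -2: p = -5 < 0 → [-3, -2]
midpoint -2.5: p = -0.5 < 0 → [-3, -2.5]
midpoint -2.75: p = 3.53125 > 0 → [-2.75, -2.5]

--+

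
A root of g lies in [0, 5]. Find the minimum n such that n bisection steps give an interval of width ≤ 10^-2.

9

Width after n steps is 5/2^n. Need 2^n ≥ 5/10^-2 = 500.
2^8 = 256 < 500 ≤ 2^9 = 512, so n = 9.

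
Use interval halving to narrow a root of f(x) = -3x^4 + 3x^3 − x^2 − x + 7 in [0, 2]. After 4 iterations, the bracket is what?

[1.375, 1.5]

f(1) = 5 > 0, so the root lies in [1, 2]
f(1.5) = -1.8125 < 0, so the root lies in [1, 1.5]
f(1.25) = 2.722656 > 0, so the root lies in [1.25, 1.5]
f(1.375) = 0.8098 > 0, so the root lies in [1.375, 1.5]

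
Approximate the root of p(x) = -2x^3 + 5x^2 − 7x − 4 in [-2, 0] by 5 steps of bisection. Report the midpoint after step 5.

-0.4375

midpoint -1: p = 10 > 0 → [-1, 0]
midpoint -0.5: p = 1 > 0 → [-0.5, 0]
midpoint -0.25: p = -1.90625 < 0 → [-0.5, -0.25]
midpoint -0.375: p = -0.5664 < 0 → [-0.5, -0.375]
midpoint -0.4375: p = 0.187 > 0 → [-0.4375, -0.375]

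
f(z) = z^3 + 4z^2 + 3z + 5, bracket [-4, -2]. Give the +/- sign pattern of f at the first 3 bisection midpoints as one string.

++-

f(-3) = 5 > 0, so the root lies in [-4, -3]
f(-3.5) = 0.625 > 0, so the root lies in [-4, -3.5]
f(-3.75) = -2.734375 < 0, so the root lies in [-3.75, -3.5]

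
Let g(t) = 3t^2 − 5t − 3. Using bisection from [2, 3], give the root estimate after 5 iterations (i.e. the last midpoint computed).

2.15625

midpoint 2.5: g = 3.25 > 0 → [2, 2.5]
midpoint 2.25: g = 0.9375 > 0 → [2, 2.25]
midpoint 2.125: g = -0.078125 < 0 → [2.125, 2.25]
midpoint 2.1875: g = 0.418 > 0 → [2.125, 2.1875]
midpoint 2.15625: g = 0.167 > 0 → [2.125, 2.15625]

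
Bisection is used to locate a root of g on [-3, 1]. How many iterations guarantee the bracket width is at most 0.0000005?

23

Width after n steps is 4/2^n. Need 2^n ≥ 4/0.0000005 = 8000000.
2^22 = 4194304 < 8000000 ≤ 2^23 = 8388608, so n = 23.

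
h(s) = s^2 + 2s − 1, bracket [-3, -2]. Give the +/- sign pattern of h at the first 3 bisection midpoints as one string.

+--

midpoint -2.5: h = 0.25 > 0 → [-2.5, -2]
midpoint -2.25: h = -0.4375 < 0 → [-2.5, -2.25]
midpoint -2.375: h = -0.109375 < 0 → [-2.5, -2.375]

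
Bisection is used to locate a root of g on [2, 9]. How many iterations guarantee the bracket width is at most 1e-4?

17

Width after n steps is 7/2^n. Need 2^n ≥ 7/1e-4 = 70000.
2^16 = 65536 < 70000 ≤ 2^17 = 131072, so n = 17.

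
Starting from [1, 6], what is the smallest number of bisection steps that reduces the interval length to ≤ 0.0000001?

Width after n steps is 5/2^n. Need 2^n ≥ 5/0.0000001 = 50000000.
2^25 = 33554432 < 50000000 ≤ 2^26 = 67108864, so n = 26.

26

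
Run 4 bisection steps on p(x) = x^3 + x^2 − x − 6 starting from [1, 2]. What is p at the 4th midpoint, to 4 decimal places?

midpoint 1.5: p = -1.875 < 0 → [1.5, 2]
midpoint 1.75: p = 0.671875 > 0 → [1.5, 1.75]
midpoint 1.625: p = -0.693359 < 0 → [1.625, 1.75]
midpoint 1.6875: p = -0.0344 < 0 → [1.6875, 1.75]

-0.0344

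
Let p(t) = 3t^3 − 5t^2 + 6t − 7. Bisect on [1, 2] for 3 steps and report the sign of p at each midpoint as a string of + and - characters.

+--

midpoint 1.5: p = 0.875 > 0 → [1, 1.5]
midpoint 1.25: p = -1.453125 < 0 → [1.25, 1.5]
midpoint 1.375: p = -0.404297 < 0 → [1.375, 1.5]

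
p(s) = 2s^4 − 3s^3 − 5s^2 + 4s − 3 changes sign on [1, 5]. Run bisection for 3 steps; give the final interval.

s = 3 gives p = 45, positive; keep [1, 3]
s = 2 gives p = -7, negative; keep [2, 3]
s = 2.5 gives p = 7, positive; keep [2, 2.5]

[2, 2.5]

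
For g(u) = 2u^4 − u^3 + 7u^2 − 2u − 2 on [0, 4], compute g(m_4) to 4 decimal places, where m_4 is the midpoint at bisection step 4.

midpoint 2: g = 46 > 0 → [0, 2]
midpoint 1: g = 4 > 0 → [0, 1]
midpoint 0.5: g = -1.25 < 0 → [0.5, 1]
midpoint 0.75: g = 0.6484 > 0 → [0.5, 0.75]

0.6484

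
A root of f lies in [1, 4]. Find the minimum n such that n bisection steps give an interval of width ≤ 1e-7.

Width after n steps is 3/2^n. Need 2^n ≥ 3/1e-7 = 30000000.
2^24 = 16777216 < 30000000 ≤ 2^25 = 33554432, so n = 25.

25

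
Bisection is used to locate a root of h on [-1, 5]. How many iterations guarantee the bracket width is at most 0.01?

Width after n steps is 6/2^n. Need 2^n ≥ 6/0.01 = 600.
2^9 = 512 < 600 ≤ 2^10 = 1024, so n = 10.

10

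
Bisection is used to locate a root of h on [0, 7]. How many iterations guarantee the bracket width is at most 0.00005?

Width after n steps is 7/2^n. Need 2^n ≥ 7/0.00005 = 140000.
2^17 = 131072 < 140000 ≤ 2^18 = 262144, so n = 18.

18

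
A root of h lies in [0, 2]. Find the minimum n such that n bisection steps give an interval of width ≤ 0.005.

Width after n steps is 2/2^n. Need 2^n ≥ 2/0.005 = 400.
2^8 = 256 < 400 ≤ 2^9 = 512, so n = 9.

9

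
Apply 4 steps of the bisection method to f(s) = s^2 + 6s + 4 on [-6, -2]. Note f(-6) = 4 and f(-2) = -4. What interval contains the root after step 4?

[-5.25, -5]

f(-4) = -4 < 0, so the root lies in [-6, -4]
f(-5) = -1 < 0, so the root lies in [-6, -5]
f(-5.5) = 1.25 > 0, so the root lies in [-5.5, -5]
f(-5.25) = 0.0625 > 0, so the root lies in [-5.25, -5]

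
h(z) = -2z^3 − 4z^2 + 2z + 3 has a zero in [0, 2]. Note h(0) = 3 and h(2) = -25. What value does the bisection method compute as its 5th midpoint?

0.9375

h(1) = -1 < 0, so the root lies in [0, 1]
h(0.5) = 2.75 > 0, so the root lies in [0.5, 1]
h(0.75) = 1.40625 > 0, so the root lies in [0.75, 1]
h(0.875) = 0.3477 > 0, so the root lies in [0.875, 1]
h(0.9375) = -0.2886 < 0, so the root lies in [0.875, 0.9375]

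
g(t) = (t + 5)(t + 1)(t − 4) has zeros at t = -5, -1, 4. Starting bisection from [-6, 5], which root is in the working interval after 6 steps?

4

t = -0.5 gives g = -10.125, negative; keep [-0.5, 5]
t = 2.25 gives g = -41.234375, negative; keep [2.25, 5]
t = 3.625 gives g = -14.958984, negative; keep [3.625, 5]
t = 4.3125 gives g = 15.4602, positive; keep [3.625, 4.3125]
t = 3.96875 gives g = -1.3926, negative; keep [3.96875, 4.3125]
t = 4.140625 gives g = 6.6078, positive; keep [3.96875, 4.140625]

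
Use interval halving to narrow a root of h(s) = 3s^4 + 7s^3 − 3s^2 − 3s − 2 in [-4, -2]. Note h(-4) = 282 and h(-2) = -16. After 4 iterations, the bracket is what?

midpoint -3: h = 34 > 0 → [-3, -2]
midpoint -2.5: h = -5.4375 < 0 → [-3, -2.5]
midpoint -2.75: h = 9.558594 > 0 → [-2.75, -2.5]
midpoint -2.625: h = 1.03 > 0 → [-2.625, -2.5]

[-2.625, -2.5]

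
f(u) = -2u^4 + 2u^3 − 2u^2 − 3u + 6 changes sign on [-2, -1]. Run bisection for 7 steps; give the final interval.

midpoint -1.5: f = -10.875 < 0 → [-1.5, -1]
midpoint -1.25: f = -2.164062 < 0 → [-1.25, -1]
midpoint -1.125: f = 0.79248 > 0 → [-1.25, -1.125]
midpoint -1.1875: f = -0.584 < 0 → [-1.1875, -1.125]
midpoint -1.15625: f = 0.1286 > 0 → [-1.1875, -1.15625]
midpoint -1.171875: f = -0.2215 < 0 → [-1.171875, -1.15625]
midpoint -1.1640625: f = -0.0449 < 0 → [-1.1640625, -1.15625]

[-1.1640625, -1.15625]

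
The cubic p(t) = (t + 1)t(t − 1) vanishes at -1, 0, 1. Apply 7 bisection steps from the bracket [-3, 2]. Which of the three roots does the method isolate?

-1

midpoint -0.5: p = 0.375 > 0 → [-3, -0.5]
midpoint -1.75: p = -3.609375 < 0 → [-1.75, -0.5]
midpoint -1.125: p = -0.298828 < 0 → [-1.125, -0.5]
midpoint -0.8125: p = 0.2761 > 0 → [-1.125, -0.8125]
midpoint -0.96875: p = 0.0596 > 0 → [-1.125, -0.96875]
midpoint -1.046875: p = -0.1004 < 0 → [-1.046875, -0.96875]
midpoint -1.0078125: p = -0.0158 < 0 → [-1.0078125, -0.96875]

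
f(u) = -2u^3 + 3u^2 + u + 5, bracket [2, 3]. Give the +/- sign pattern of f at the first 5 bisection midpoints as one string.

u = 2.5 gives f = -5, negative; keep [2, 2.5]
u = 2.25 gives f = -0.34375, negative; keep [2, 2.25]
u = 2.125 gives f = 1.480469, positive; keep [2.125, 2.25]
u = 2.1875 gives f = 0.6079, positive; keep [2.1875, 2.25]
u = 2.21875 gives f = 0.1422, positive; keep [2.21875, 2.25]

--+++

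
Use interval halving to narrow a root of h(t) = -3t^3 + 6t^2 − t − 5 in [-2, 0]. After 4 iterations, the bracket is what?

[-0.75, -0.625]

m = -1, h(m) = 5 (+); new bracket [-1, 0]
m = -0.5, h(m) = -2.625 (−); new bracket [-1, -0.5]
m = -0.75, h(m) = 0.390625 (+); new bracket [-0.75, -0.5]
m = -0.625, h(m) = -1.2988 (−); new bracket [-0.75, -0.625]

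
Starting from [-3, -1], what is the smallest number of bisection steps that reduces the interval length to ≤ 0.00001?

18

Width after n steps is 2/2^n. Need 2^n ≥ 2/0.00001 = 200000.
2^17 = 131072 < 200000 ≤ 2^18 = 262144, so n = 18.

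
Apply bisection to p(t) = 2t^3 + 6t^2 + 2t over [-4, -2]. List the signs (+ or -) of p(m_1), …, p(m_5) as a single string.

-+--+

midpoint -3: p = -6 < 0 → [-3, -2]
midpoint -2.5: p = 1.25 > 0 → [-3, -2.5]
midpoint -2.75: p = -1.71875 < 0 → [-2.75, -2.5]
midpoint -2.625: p = -0.082 < 0 → [-2.625, -2.5]
midpoint -2.5625: p = 0.6206 > 0 → [-2.625, -2.5625]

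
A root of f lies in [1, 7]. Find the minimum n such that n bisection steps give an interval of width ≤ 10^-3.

13

Width after n steps is 6/2^n. Need 2^n ≥ 6/10^-3 = 6000.
2^12 = 4096 < 6000 ≤ 2^13 = 8192, so n = 13.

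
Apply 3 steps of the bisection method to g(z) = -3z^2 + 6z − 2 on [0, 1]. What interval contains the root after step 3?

[0.375, 0.5]

midpoint 0.5: g = 0.25 > 0 → [0, 0.5]
midpoint 0.25: g = -0.6875 < 0 → [0.25, 0.5]
midpoint 0.375: g = -0.171875 < 0 → [0.375, 0.5]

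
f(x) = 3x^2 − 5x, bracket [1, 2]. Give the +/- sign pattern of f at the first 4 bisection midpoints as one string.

-+-+

x = 1.5 gives f = -0.75, negative; keep [1.5, 2]
x = 1.75 gives f = 0.4375, positive; keep [1.5, 1.75]
x = 1.625 gives f = -0.203125, negative; keep [1.625, 1.75]
x = 1.6875 gives f = 0.1055, positive; keep [1.625, 1.6875]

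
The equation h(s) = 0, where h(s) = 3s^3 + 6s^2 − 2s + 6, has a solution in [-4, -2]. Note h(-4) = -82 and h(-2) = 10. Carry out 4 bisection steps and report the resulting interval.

[-2.625, -2.5]

s = -3 gives h = -15, negative; keep [-3, -2]
s = -2.5 gives h = 1.625, positive; keep [-3, -2.5]
s = -2.75 gives h = -5.515625, negative; keep [-2.75, -2.5]
s = -2.625 gives h = -1.6699, negative; keep [-2.625, -2.5]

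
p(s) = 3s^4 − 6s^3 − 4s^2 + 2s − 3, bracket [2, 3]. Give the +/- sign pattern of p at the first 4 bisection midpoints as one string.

m = 2.5, p(m) = 0.4375 (+); new bracket [2, 2.5]
m = 2.25, p(m) = -10.207031 (−); new bracket [2.25, 2.5]
m = 2.375, p(m) = -5.741455 (−); new bracket [2.375, 2.5]
m = 2.4375, p(m) = -2.8828 (−); new bracket [2.4375, 2.5]

+---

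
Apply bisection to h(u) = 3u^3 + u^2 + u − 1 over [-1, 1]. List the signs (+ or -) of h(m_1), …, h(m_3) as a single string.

-+-

m = 0, h(m) = -1 (−); new bracket [0, 1]
m = 0.5, h(m) = 0.125 (+); new bracket [0, 0.5]
m = 0.25, h(m) = -0.640625 (−); new bracket [0.25, 0.5]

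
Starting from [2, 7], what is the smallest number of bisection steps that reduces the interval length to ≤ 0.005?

10

Width after n steps is 5/2^n. Need 2^n ≥ 5/0.005 = 1000.
2^9 = 512 < 1000 ≤ 2^10 = 1024, so n = 10.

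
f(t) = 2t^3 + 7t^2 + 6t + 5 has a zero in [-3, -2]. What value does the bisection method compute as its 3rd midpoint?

f(-2.5) = 2.5 > 0, so the root lies in [-3, -2.5]
f(-2.75) = -0.15625 < 0, so the root lies in [-2.75, -2.5]
f(-2.625) = 1.308594 > 0, so the root lies in [-2.75, -2.625]

-2.625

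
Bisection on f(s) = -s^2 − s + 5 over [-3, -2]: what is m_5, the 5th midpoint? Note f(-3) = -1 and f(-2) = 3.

-2.78125

s = -2.5 gives f = 1.25, positive; keep [-3, -2.5]
s = -2.75 gives f = 0.1875, positive; keep [-3, -2.75]
s = -2.875 gives f = -0.390625, negative; keep [-2.875, -2.75]
s = -2.8125 gives f = -0.0977, negative; keep [-2.8125, -2.75]
s = -2.78125 gives f = 0.0459, positive; keep [-2.8125, -2.78125]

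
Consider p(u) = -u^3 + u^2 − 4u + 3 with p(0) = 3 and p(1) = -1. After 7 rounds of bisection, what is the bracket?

p(0.5) = 1.125 > 0, so the root lies in [0.5, 1]
p(0.75) = 0.140625 > 0, so the root lies in [0.75, 1]
p(0.875) = -0.404297 < 0, so the root lies in [0.75, 0.875]
p(0.8125) = -0.1262 < 0, so the root lies in [0.75, 0.8125]
p(0.78125) = 0.0085 > 0, so the root lies in [0.78125, 0.8125]
p(0.796875) = -0.0585 < 0, so the root lies in [0.78125, 0.796875]
p(0.7890625) = -0.0249 < 0, so the root lies in [0.78125, 0.7890625]

[0.78125, 0.7890625]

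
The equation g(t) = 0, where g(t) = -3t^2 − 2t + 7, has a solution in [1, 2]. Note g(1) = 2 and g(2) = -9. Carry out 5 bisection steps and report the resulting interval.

g(1.5) = -2.75 < 0, so the root lies in [1, 1.5]
g(1.25) = -0.1875 < 0, so the root lies in [1, 1.25]
g(1.125) = 0.953125 > 0, so the root lies in [1.125, 1.25]
g(1.1875) = 0.3945 > 0, so the root lies in [1.1875, 1.25]
g(1.21875) = 0.1064 > 0, so the root lies in [1.21875, 1.25]

[1.21875, 1.25]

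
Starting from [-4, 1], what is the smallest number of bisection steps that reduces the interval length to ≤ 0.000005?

20

Width after n steps is 5/2^n. Need 2^n ≥ 5/0.000005 = 1000000.
2^19 = 524288 < 1000000 ≤ 2^20 = 1048576, so n = 20.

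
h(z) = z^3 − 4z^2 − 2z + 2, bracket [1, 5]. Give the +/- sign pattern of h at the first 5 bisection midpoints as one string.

h(3) = -13 < 0, so the root lies in [3, 5]
h(4) = -6 < 0, so the root lies in [4, 5]
h(4.5) = 3.125 > 0, so the root lies in [4, 4.5]
h(4.25) = -1.9844 < 0, so the root lies in [4.25, 4.5]
h(4.375) = 0.4277 > 0, so the root lies in [4.25, 4.375]

--+-+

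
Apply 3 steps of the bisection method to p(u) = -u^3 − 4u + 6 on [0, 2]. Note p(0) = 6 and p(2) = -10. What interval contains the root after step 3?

[1, 1.25]

u = 1 gives p = 1, positive; keep [1, 2]
u = 1.5 gives p = -3.375, negative; keep [1, 1.5]
u = 1.25 gives p = -0.953125, negative; keep [1, 1.25]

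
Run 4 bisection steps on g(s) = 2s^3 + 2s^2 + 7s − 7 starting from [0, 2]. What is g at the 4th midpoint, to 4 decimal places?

s = 1 gives g = 4, positive; keep [0, 1]
s = 0.5 gives g = -2.75, negative; keep [0.5, 1]
s = 0.75 gives g = 0.21875, positive; keep [0.5, 0.75]
s = 0.625 gives g = -1.3555, negative; keep [0.625, 0.75]

-1.3555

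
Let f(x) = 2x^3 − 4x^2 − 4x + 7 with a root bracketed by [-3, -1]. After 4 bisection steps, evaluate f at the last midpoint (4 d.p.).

-0.2617

m = -2, f(m) = -17 (−); new bracket [-2, -1]
m = -1.5, f(m) = -2.75 (−); new bracket [-1.5, -1]
m = -1.25, f(m) = 1.84375 (+); new bracket [-1.5, -1.25]
m = -1.375, f(m) = -0.2617 (−); new bracket [-1.375, -1.25]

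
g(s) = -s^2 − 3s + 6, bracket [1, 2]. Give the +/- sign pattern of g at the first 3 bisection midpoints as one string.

-+-

s = 1.5 gives g = -0.75, negative; keep [1, 1.5]
s = 1.25 gives g = 0.6875, positive; keep [1.25, 1.5]
s = 1.375 gives g = -0.015625, negative; keep [1.25, 1.375]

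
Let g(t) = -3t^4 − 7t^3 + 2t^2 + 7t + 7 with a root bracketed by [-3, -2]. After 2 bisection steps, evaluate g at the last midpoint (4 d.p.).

4.2227

g(-2.5) = -5.8125 < 0, so the root lies in [-2.5, -2]
g(-2.25) = 4.222656 > 0, so the root lies in [-2.5, -2.25]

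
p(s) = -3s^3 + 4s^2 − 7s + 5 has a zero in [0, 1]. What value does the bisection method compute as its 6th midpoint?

0.859375

m = 0.5, p(m) = 2.125 (+); new bracket [0.5, 1]
m = 0.75, p(m) = 0.734375 (+); new bracket [0.75, 1]
m = 0.875, p(m) = -0.072266 (−); new bracket [0.75, 0.875]
m = 0.8125, p(m) = 0.344 (+); new bracket [0.8125, 0.875]
m = 0.84375, p(m) = 0.1394 (+); new bracket [0.84375, 0.875]
m = 0.859375, p(m) = 0.0345 (+); new bracket [0.859375, 0.875]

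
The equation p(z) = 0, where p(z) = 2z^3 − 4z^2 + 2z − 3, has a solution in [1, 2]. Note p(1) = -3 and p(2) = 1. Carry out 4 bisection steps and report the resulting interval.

midpoint 1.5: p = -2.25 < 0 → [1.5, 2]
midpoint 1.75: p = -1.03125 < 0 → [1.75, 2]
midpoint 1.875: p = -0.128906 < 0 → [1.875, 2]
midpoint 1.9375: p = 0.4058 > 0 → [1.875, 1.9375]

[1.875, 1.9375]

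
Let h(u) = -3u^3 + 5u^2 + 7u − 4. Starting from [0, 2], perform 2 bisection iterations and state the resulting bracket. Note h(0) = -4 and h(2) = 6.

h(1) = 5 > 0, so the root lies in [0, 1]
h(0.5) = 0.375 > 0, so the root lies in [0, 0.5]

[0, 0.5]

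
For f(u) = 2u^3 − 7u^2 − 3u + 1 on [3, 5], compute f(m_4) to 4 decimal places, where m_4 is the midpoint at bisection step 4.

0.6367

f(4) = 5 > 0, so the root lies in [3, 4]
f(3.5) = -9.5 < 0, so the root lies in [3.5, 4]
f(3.75) = -3.21875 < 0, so the root lies in [3.75, 4]
f(3.875) = 0.6367 > 0, so the root lies in [3.75, 3.875]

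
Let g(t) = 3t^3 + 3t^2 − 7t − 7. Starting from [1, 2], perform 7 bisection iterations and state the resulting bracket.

m = 1.5, g(m) = -0.625 (−); new bracket [1.5, 2]
m = 1.75, g(m) = 6.015625 (+); new bracket [1.5, 1.75]
m = 1.625, g(m) = 2.419922 (+); new bracket [1.5, 1.625]
m = 1.5625, g(m) = 0.8308 (+); new bracket [1.5, 1.5625]
m = 1.53125, g(m) = 0.0865 (+); new bracket [1.5, 1.53125]
m = 1.515625, g(m) = -0.2733 (−); new bracket [1.515625, 1.53125]
m = 1.5234375, g(m) = -0.0944 (−); new bracket [1.5234375, 1.53125]

[1.5234375, 1.53125]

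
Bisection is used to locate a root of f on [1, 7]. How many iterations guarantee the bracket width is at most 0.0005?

14

Width after n steps is 6/2^n. Need 2^n ≥ 6/0.0005 = 12000.
2^13 = 8192 < 12000 ≤ 2^14 = 16384, so n = 14.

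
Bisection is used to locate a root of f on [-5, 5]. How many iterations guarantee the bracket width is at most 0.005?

11

Width after n steps is 10/2^n. Need 2^n ≥ 10/0.005 = 2000.
2^10 = 1024 < 2000 ≤ 2^11 = 2048, so n = 11.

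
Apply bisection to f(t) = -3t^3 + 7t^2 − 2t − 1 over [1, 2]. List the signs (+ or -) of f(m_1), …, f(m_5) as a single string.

+++--

t = 1.5 gives f = 1.625, positive; keep [1.5, 2]
t = 1.75 gives f = 0.859375, positive; keep [1.75, 2]
t = 1.875 gives f = 0.083984, positive; keep [1.875, 2]
t = 1.9375 gives f = -0.4172, negative; keep [1.875, 1.9375]
t = 1.90625 gives f = -0.1567, negative; keep [1.875, 1.90625]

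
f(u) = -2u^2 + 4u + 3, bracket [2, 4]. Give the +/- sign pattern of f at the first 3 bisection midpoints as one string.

-+-

m = 3, f(m) = -3 (−); new bracket [2, 3]
m = 2.5, f(m) = 0.5 (+); new bracket [2.5, 3]
m = 2.75, f(m) = -1.125 (−); new bracket [2.5, 2.75]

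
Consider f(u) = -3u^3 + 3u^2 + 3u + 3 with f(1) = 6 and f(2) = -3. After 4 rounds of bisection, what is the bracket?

[1.8125, 1.875]

u = 1.5 gives f = 4.125, positive; keep [1.5, 2]
u = 1.75 gives f = 1.359375, positive; keep [1.75, 2]
u = 1.875 gives f = -0.603516, negative; keep [1.75, 1.875]
u = 1.8125 gives f = 0.4299, positive; keep [1.8125, 1.875]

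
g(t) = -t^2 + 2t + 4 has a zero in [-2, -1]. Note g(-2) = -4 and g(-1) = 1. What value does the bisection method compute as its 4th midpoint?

m = -1.5, g(m) = -1.25 (−); new bracket [-1.5, -1]
m = -1.25, g(m) = -0.0625 (−); new bracket [-1.25, -1]
m = -1.125, g(m) = 0.484375 (+); new bracket [-1.25, -1.125]
m = -1.1875, g(m) = 0.2148 (+); new bracket [-1.25, -1.1875]

-1.1875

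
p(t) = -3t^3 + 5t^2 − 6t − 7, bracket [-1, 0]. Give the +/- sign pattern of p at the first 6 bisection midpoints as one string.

-+-+-+

m = -0.5, p(m) = -2.375 (−); new bracket [-1, -0.5]
m = -0.75, p(m) = 1.578125 (+); new bracket [-0.75, -0.5]
m = -0.625, p(m) = -0.564453 (−); new bracket [-0.75, -0.625]
m = -0.6875, p(m) = 0.4631 (+); new bracket [-0.6875, -0.625]
m = -0.65625, p(m) = -0.0613 (−); new bracket [-0.6875, -0.65625]
m = -0.671875, p(m) = 0.1982 (+); new bracket [-0.671875, -0.65625]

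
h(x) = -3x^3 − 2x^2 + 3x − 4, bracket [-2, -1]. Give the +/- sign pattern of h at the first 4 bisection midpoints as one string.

h(-1.5) = -2.875 < 0, so the root lies in [-2, -1.5]
h(-1.75) = 0.703125 > 0, so the root lies in [-1.75, -1.5]
h(-1.625) = -1.283203 < 0, so the root lies in [-1.75, -1.625]
h(-1.6875) = -0.3416 < 0, so the root lies in [-1.75, -1.6875]

-+--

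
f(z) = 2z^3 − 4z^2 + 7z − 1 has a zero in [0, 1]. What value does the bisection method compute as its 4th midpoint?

0.1875

f(0.5) = 1.75 > 0, so the root lies in [0, 0.5]
f(0.25) = 0.53125 > 0, so the root lies in [0, 0.25]
f(0.125) = -0.183594 < 0, so the root lies in [0.125, 0.25]
f(0.1875) = 0.1851 > 0, so the root lies in [0.125, 0.1875]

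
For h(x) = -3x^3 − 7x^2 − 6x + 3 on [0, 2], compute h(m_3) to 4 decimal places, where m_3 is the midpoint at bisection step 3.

x = 1 gives h = -13, negative; keep [0, 1]
x = 0.5 gives h = -2.125, negative; keep [0, 0.5]
x = 0.25 gives h = 1.015625, positive; keep [0.25, 0.5]

1.0156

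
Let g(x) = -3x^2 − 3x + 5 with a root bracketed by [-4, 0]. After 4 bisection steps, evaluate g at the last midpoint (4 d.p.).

1.0625

m = -2, g(m) = -1 (−); new bracket [-2, 0]
m = -1, g(m) = 5 (+); new bracket [-2, -1]
m = -1.5, g(m) = 2.75 (+); new bracket [-2, -1.5]
m = -1.75, g(m) = 1.0625 (+); new bracket [-2, -1.75]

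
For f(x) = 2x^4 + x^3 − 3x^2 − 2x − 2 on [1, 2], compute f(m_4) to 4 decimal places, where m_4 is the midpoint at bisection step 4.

0.4363

m = 1.5, f(m) = 1.75 (+); new bracket [1, 1.5]
m = 1.25, f(m) = -2.351562 (−); new bracket [1.25, 1.5]
m = 1.375, f(m) = -0.67334 (−); new bracket [1.375, 1.5]
m = 1.4375, f(m) = 0.4363 (+); new bracket [1.375, 1.4375]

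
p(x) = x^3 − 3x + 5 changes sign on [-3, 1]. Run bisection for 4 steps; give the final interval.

midpoint -1: p = 7 > 0 → [-3, -1]
midpoint -2: p = 3 > 0 → [-3, -2]
midpoint -2.5: p = -3.125 < 0 → [-2.5, -2]
midpoint -2.25: p = 0.3594 > 0 → [-2.5, -2.25]

[-2.5, -2.25]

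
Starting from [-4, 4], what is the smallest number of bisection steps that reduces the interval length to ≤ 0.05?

8

Width after n steps is 8/2^n. Need 2^n ≥ 8/0.05 = 160.
2^7 = 128 < 160 ≤ 2^8 = 256, so n = 8.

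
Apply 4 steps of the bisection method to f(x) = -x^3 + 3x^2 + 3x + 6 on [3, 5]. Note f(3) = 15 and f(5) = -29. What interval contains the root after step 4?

[4, 4.125]

m = 4, f(m) = 2 (+); new bracket [4, 5]
m = 4.5, f(m) = -10.875 (−); new bracket [4, 4.5]
m = 4.25, f(m) = -3.828125 (−); new bracket [4, 4.25]
m = 4.125, f(m) = -0.7676 (−); new bracket [4, 4.125]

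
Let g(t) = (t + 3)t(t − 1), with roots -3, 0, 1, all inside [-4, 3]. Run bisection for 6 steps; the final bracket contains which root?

-3

m = -0.5, g(m) = 1.875 (+); new bracket [-4, -0.5]
m = -2.25, g(m) = 5.484375 (+); new bracket [-4, -2.25]
m = -3.125, g(m) = -1.611328 (−); new bracket [-3.125, -2.25]
m = -2.6875, g(m) = 3.0969 (+); new bracket [-3.125, -2.6875]
m = -2.90625, g(m) = 1.0643 (+); new bracket [-3.125, -2.90625]
m = -3.015625, g(m) = -0.1892 (−); new bracket [-3.015625, -2.90625]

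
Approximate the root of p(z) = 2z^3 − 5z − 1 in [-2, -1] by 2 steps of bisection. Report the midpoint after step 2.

-1.25

z = -1.5 gives p = -0.25, negative; keep [-1.5, -1]
z = -1.25 gives p = 1.34375, positive; keep [-1.5, -1.25]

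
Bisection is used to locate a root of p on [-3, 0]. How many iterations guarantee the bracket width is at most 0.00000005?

Width after n steps is 3/2^n. Need 2^n ≥ 3/0.00000005 = 60000000.
2^25 = 33554432 < 60000000 ≤ 2^26 = 67108864, so n = 26.

26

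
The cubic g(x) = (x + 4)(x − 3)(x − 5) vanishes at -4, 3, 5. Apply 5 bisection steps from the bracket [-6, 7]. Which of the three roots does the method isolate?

-4

m = 0.5, g(m) = 50.625 (+); new bracket [-6, 0.5]
m = -2.75, g(m) = 55.703125 (+); new bracket [-6, -2.75]
m = -4.375, g(m) = -25.927734 (−); new bracket [-4.375, -2.75]
m = -3.5625, g(m) = 24.5837 (+); new bracket [-4.375, -3.5625]
m = -3.96875, g(m) = 1.9532 (+); new bracket [-4.375, -3.96875]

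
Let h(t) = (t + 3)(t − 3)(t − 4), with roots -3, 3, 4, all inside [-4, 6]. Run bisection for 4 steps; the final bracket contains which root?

midpoint 1: h = 24 > 0 → [-4, 1]
midpoint -1.5: h = 37.125 > 0 → [-4, -1.5]
midpoint -2.75: h = 9.703125 > 0 → [-4, -2.75]
midpoint -3.375: h = -17.6309 < 0 → [-3.375, -2.75]

-3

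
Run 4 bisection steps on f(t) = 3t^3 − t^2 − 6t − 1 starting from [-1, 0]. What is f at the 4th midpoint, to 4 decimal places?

0.0701

f(-0.5) = 1.375 > 0, so the root lies in [-0.5, 0]
f(-0.25) = 0.390625 > 0, so the root lies in [-0.25, 0]
f(-0.125) = -0.271484 < 0, so the root lies in [-0.25, -0.125]
f(-0.1875) = 0.0701 > 0, so the root lies in [-0.1875, -0.125]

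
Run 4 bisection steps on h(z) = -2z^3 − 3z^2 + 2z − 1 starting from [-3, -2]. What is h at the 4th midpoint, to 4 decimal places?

-0.3394

m = -2.5, h(m) = 6.5 (+); new bracket [-2.5, -2]
m = -2.25, h(m) = 2.09375 (+); new bracket [-2.25, -2]
m = -2.125, h(m) = 0.394531 (+); new bracket [-2.125, -2]
m = -2.0625, h(m) = -0.3394 (−); new bracket [-2.125, -2.0625]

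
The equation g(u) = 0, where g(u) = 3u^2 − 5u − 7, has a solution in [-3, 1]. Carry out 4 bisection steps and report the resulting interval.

g(-1) = 1 > 0, so the root lies in [-1, 1]
g(0) = -7 < 0, so the root lies in [-1, 0]
g(-0.5) = -3.75 < 0, so the root lies in [-1, -0.5]
g(-0.75) = -1.5625 < 0, so the root lies in [-1, -0.75]

[-1, -0.75]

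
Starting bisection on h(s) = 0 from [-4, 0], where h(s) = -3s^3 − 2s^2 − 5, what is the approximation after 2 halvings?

-1

midpoint -2: h = 11 > 0 → [-2, 0]
midpoint -1: h = -4 < 0 → [-2, -1]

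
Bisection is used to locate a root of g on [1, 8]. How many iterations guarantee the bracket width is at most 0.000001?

23

Width after n steps is 7/2^n. Need 2^n ≥ 7/0.000001 = 7000000.
2^22 = 4194304 < 7000000 ≤ 2^23 = 8388608, so n = 23.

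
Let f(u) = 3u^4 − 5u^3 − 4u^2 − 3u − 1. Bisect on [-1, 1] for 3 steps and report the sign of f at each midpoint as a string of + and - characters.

-+-

f(0) = -1 < 0, so the root lies in [-1, 0]
f(-0.5) = 0.3125 > 0, so the root lies in [-0.5, 0]
f(-0.25) = -0.410156 < 0, so the root lies in [-0.5, -0.25]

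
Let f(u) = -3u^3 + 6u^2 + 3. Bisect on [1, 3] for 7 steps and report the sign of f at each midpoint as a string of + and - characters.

+--++-+

midpoint 2: f = 3 > 0 → [2, 3]
midpoint 2.5: f = -6.375 < 0 → [2, 2.5]
midpoint 2.25: f = -0.796875 < 0 → [2, 2.25]
midpoint 2.125: f = 1.3066 > 0 → [2.125, 2.25]
midpoint 2.1875: f = 0.3083 > 0 → [2.1875, 2.25]
midpoint 2.21875: f = -0.2306 < 0 → [2.1875, 2.21875]
midpoint 2.203125: f = 0.0422 > 0 → [2.203125, 2.21875]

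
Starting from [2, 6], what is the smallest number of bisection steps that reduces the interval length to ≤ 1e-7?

26

Width after n steps is 4/2^n. Need 2^n ≥ 4/1e-7 = 40000000.
2^25 = 33554432 < 40000000 ≤ 2^26 = 67108864, so n = 26.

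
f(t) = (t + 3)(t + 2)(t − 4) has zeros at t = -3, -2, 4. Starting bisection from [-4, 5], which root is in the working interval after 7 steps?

midpoint 0.5: f = -30.625 < 0 → [0.5, 5]
midpoint 2.75: f = -34.140625 < 0 → [2.75, 5]
midpoint 3.875: f = -5.048828 < 0 → [3.875, 5]
midpoint 4.4375: f = 20.947 > 0 → [3.875, 4.4375]
midpoint 4.15625: f = 6.8837 > 0 → [3.875, 4.15625]
midpoint 4.015625: f = 0.6594 > 0 → [3.875, 4.015625]
midpoint 3.9453125: f = -2.2582 < 0 → [3.9453125, 4.015625]

4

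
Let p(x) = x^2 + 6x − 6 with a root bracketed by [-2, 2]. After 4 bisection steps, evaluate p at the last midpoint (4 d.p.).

midpoint 0: p = -6 < 0 → [0, 2]
midpoint 1: p = 1 > 0 → [0, 1]
midpoint 0.5: p = -2.75 < 0 → [0.5, 1]
midpoint 0.75: p = -0.9375 < 0 → [0.75, 1]

-0.9375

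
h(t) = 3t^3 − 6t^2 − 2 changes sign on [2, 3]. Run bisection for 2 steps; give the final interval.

h(2.5) = 7.375 > 0, so the root lies in [2, 2.5]
h(2.25) = 1.796875 > 0, so the root lies in [2, 2.25]

[2, 2.25]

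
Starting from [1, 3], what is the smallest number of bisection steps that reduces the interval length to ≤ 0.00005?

16

Width after n steps is 2/2^n. Need 2^n ≥ 2/0.00005 = 40000.
2^15 = 32768 < 40000 ≤ 2^16 = 65536, so n = 16.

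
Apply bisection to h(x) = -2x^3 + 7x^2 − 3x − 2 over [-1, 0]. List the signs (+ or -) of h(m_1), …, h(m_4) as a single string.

+-+-

m = -0.5, h(m) = 1.5 (+); new bracket [-0.5, 0]
m = -0.25, h(m) = -0.78125 (−); new bracket [-0.5, -0.25]
m = -0.375, h(m) = 0.214844 (+); new bracket [-0.375, -0.25]
m = -0.3125, h(m) = -0.3179 (−); new bracket [-0.375, -0.3125]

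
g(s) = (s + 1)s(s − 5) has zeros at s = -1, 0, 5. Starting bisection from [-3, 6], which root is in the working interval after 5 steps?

g(1.5) = -13.125 < 0, so the root lies in [1.5, 6]
g(3.75) = -22.265625 < 0, so the root lies in [3.75, 6]
g(4.875) = -3.580078 < 0, so the root lies in [4.875, 6]
g(5.4375) = 15.3142 > 0, so the root lies in [4.875, 5.4375]
g(5.15625) = 4.9599 > 0, so the root lies in [4.875, 5.15625]

5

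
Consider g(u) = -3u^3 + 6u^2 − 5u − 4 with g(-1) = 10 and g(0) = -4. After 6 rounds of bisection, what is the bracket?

[-0.484375, -0.46875]

m = -0.5, g(m) = 0.375 (+); new bracket [-0.5, 0]
m = -0.25, g(m) = -2.328125 (−); new bracket [-0.5, -0.25]
m = -0.375, g(m) = -1.123047 (−); new bracket [-0.5, -0.375]
m = -0.4375, g(m) = -0.4128 (−); new bracket [-0.5, -0.4375]
m = -0.46875, g(m) = -0.0289 (−); new bracket [-0.5, -0.46875]
m = -0.484375, g(m) = 0.1705 (+); new bracket [-0.484375, -0.46875]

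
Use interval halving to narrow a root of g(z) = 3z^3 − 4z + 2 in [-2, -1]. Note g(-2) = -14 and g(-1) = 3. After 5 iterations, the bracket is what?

[-1.375, -1.34375]

midpoint -1.5: g = -2.125 < 0 → [-1.5, -1]
midpoint -1.25: g = 1.140625 > 0 → [-1.5, -1.25]
midpoint -1.375: g = -0.298828 < 0 → [-1.375, -1.25]
midpoint -1.3125: g = 0.467 > 0 → [-1.375, -1.3125]
midpoint -1.34375: g = 0.0959 > 0 → [-1.375, -1.34375]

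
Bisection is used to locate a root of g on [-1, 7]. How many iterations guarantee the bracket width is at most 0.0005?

14

Width after n steps is 8/2^n. Need 2^n ≥ 8/0.0005 = 16000.
2^13 = 8192 < 16000 ≤ 2^14 = 16384, so n = 14.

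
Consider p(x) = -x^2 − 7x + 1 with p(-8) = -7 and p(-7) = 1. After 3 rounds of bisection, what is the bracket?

p(-7.5) = -2.75 < 0, so the root lies in [-7.5, -7]
p(-7.25) = -0.8125 < 0, so the root lies in [-7.25, -7]
p(-7.125) = 0.109375 > 0, so the root lies in [-7.25, -7.125]

[-7.25, -7.125]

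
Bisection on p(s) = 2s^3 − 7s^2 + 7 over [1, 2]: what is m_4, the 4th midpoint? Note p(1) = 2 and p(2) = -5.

p(1.5) = -2 < 0, so the root lies in [1, 1.5]
p(1.25) = -0.03125 < 0, so the root lies in [1, 1.25]
p(1.125) = 0.988281 > 0, so the root lies in [1.125, 1.25]
p(1.1875) = 0.478 > 0, so the root lies in [1.1875, 1.25]

1.1875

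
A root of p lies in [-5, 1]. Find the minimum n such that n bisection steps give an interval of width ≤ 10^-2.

10

Width after n steps is 6/2^n. Need 2^n ≥ 6/10^-2 = 600.
2^9 = 512 < 600 ≤ 2^10 = 1024, so n = 10.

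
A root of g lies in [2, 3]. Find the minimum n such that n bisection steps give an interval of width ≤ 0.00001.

17

Width after n steps is 1/2^n. Need 2^n ≥ 1/0.00001 = 100000.
2^16 = 65536 < 100000 ≤ 2^17 = 131072, so n = 17.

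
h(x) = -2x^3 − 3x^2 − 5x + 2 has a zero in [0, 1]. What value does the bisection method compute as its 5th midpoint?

h(0.5) = -1.5 < 0, so the root lies in [0, 0.5]
h(0.25) = 0.53125 > 0, so the root lies in [0.25, 0.5]
h(0.375) = -0.402344 < 0, so the root lies in [0.25, 0.375]
h(0.3125) = 0.0835 > 0, so the root lies in [0.3125, 0.375]
h(0.34375) = -0.1545 < 0, so the root lies in [0.3125, 0.34375]

0.34375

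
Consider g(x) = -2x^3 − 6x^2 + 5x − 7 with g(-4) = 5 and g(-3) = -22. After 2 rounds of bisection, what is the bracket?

x = -3.5 gives g = -12.25, negative; keep [-4, -3.5]
x = -3.75 gives g = -4.65625, negative; keep [-4, -3.75]

[-4, -3.75]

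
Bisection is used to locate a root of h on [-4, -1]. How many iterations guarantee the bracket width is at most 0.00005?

16

Width after n steps is 3/2^n. Need 2^n ≥ 3/0.00005 = 60000.
2^15 = 32768 < 60000 ≤ 2^16 = 65536, so n = 16.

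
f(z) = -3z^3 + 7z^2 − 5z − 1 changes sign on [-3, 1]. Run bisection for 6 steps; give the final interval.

[-0.1875, -0.125]

midpoint -1: f = 14 > 0 → [-1, 1]
midpoint 0: f = -1 < 0 → [-1, 0]
midpoint -0.5: f = 3.625 > 0 → [-0.5, 0]
midpoint -0.25: f = 0.7344 > 0 → [-0.25, 0]
midpoint -0.125: f = -0.2598 < 0 → [-0.25, -0.125]
midpoint -0.1875: f = 0.2034 > 0 → [-0.1875, -0.125]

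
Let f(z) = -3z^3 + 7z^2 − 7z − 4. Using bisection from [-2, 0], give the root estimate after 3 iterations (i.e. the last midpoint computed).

midpoint -1: f = 13 > 0 → [-1, 0]
midpoint -0.5: f = 1.625 > 0 → [-0.5, 0]
midpoint -0.25: f = -1.765625 < 0 → [-0.5, -0.25]

-0.25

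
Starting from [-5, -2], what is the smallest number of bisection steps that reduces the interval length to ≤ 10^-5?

19

Width after n steps is 3/2^n. Need 2^n ≥ 3/10^-5 = 300000.
2^18 = 262144 < 300000 ≤ 2^19 = 524288, so n = 19.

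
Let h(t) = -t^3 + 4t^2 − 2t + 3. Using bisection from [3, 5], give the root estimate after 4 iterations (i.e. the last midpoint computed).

t = 4 gives h = -5, negative; keep [3, 4]
t = 3.5 gives h = 2.125, positive; keep [3.5, 4]
t = 3.75 gives h = -0.984375, negative; keep [3.5, 3.75]
t = 3.625 gives h = 0.6777, positive; keep [3.625, 3.75]

3.625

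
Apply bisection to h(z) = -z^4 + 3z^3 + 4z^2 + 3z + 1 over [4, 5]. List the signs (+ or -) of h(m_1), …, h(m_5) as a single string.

--+--

z = 4.5 gives h = -41.1875, negative; keep [4, 4.5]
z = 4.25 gives h = -9.957031, negative; keep [4, 4.25]
z = 4.125 gives h = 2.474365, positive; keep [4.125, 4.25]
z = 4.1875 gives h = -3.4932, negative; keep [4.125, 4.1875]
z = 4.15625 gives h = -0.4486, negative; keep [4.125, 4.15625]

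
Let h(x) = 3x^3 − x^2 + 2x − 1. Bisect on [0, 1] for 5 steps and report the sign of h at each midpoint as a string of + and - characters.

+---+

x = 0.5 gives h = 0.125, positive; keep [0, 0.5]
x = 0.25 gives h = -0.515625, negative; keep [0.25, 0.5]
x = 0.375 gives h = -0.232422, negative; keep [0.375, 0.5]
x = 0.4375 gives h = -0.0652, negative; keep [0.4375, 0.5]
x = 0.46875 gives h = 0.0268, positive; keep [0.4375, 0.46875]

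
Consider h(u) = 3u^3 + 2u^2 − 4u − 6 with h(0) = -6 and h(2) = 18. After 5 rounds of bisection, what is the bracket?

u = 1 gives h = -5, negative; keep [1, 2]
u = 1.5 gives h = 2.625, positive; keep [1, 1.5]
u = 1.25 gives h = -2.015625, negative; keep [1.25, 1.5]
u = 1.375 gives h = 0.0801, positive; keep [1.25, 1.375]
u = 1.3125 gives h = -1.0217, negative; keep [1.3125, 1.375]

[1.3125, 1.375]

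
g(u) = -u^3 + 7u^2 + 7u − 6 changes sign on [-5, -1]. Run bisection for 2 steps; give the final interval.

[-2, -1]

midpoint -3: g = 63 > 0 → [-3, -1]
midpoint -2: g = 16 > 0 → [-2, -1]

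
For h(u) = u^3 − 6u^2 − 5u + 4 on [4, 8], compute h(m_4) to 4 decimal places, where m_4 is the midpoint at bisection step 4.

4.4219

u = 6 gives h = -26, negative; keep [6, 8]
u = 7 gives h = 18, positive; keep [6, 7]
u = 6.5 gives h = -7.375, negative; keep [6.5, 7]
u = 6.75 gives h = 4.4219, positive; keep [6.5, 6.75]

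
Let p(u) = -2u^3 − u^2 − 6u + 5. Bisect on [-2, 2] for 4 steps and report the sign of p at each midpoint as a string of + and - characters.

+-+-

u = 0 gives p = 5, positive; keep [0, 2]
u = 1 gives p = -4, negative; keep [0, 1]
u = 0.5 gives p = 1.5, positive; keep [0.5, 1]
u = 0.75 gives p = -0.9062, negative; keep [0.5, 0.75]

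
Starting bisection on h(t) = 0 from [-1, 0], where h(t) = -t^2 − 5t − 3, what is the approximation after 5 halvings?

-0.71875

t = -0.5 gives h = -0.75, negative; keep [-1, -0.5]
t = -0.75 gives h = 0.1875, positive; keep [-0.75, -0.5]
t = -0.625 gives h = -0.265625, negative; keep [-0.75, -0.625]
t = -0.6875 gives h = -0.0352, negative; keep [-0.75, -0.6875]
t = -0.71875 gives h = 0.0771, positive; keep [-0.71875, -0.6875]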